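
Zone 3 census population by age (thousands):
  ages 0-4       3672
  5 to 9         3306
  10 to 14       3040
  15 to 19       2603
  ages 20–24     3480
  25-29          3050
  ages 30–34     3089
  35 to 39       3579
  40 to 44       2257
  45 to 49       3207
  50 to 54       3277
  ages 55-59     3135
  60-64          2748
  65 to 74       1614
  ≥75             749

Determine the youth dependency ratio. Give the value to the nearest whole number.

0–14: 3672 + 3306 + 3040 = 10018
15–64: 2603 + 3480 + 3050 + 3089 + 3579 + 2257 + 3207 + 3277 + 3135 + 2748 = 30425
65+: 1614 + 749 = 2363
Youth dependency ratio = 10018 / 30425 × 100 = 33

Youth dependency ratio: 33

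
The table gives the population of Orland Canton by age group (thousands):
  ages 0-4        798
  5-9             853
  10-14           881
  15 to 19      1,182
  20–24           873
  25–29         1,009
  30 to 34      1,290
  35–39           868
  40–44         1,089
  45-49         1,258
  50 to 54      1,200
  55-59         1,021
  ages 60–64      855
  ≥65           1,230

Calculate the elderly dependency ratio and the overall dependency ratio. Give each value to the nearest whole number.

Old-age dependency ratio: 12
Total dependency ratio: 35

0–14: 798 + 853 + 881 = 2,532
15–64: 1,182 + 873 + 1,009 + 1,290 + 868 + 1,089 + 1,258 + 1,200 + 1,021 + 855 = 10,645
65+: 1,230
Old-age dependency ratio = 1,230 / 10,645 × 100 = 12
Total dependency ratio = (2,532 + 1,230) / 10,645 × 100 = 3,762 / 10,645 × 100 = 35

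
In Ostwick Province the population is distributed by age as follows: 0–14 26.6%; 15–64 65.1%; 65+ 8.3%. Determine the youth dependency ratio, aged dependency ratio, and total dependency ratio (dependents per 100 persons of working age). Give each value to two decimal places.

Youth dependency ratio: 40.86
Old-age dependency ratio: 12.75
Total dependency ratio: 53.61

Youth dependency ratio = 26.6 / 65.1 × 100 = 40.86
Old-age dependency ratio = 8.3 / 65.1 × 100 = 12.75
Total dependency ratio = (26.6 + 8.3) / 65.1 × 100 = 34.9 / 65.1 × 100 = 53.61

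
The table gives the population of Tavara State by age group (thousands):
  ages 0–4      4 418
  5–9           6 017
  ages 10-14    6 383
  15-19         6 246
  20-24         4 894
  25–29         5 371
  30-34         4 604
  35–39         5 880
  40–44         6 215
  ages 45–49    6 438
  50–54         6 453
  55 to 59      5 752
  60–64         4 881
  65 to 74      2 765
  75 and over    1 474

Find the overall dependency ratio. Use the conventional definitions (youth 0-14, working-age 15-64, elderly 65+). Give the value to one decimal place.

Total dependency ratio: 37.1

0–14: 4 418 + 6 017 + 6 383 = 16 818
15–64: 6 246 + 4 894 + 5 371 + 4 604 + 5 880 + 6 215 + 6 438 + 6 453 + 5 752 + 4 881 = 56 734
65+: 2 765 + 1 474 = 4 239
Total dependency ratio = (16 818 + 4 239) / 56 734 × 100 = 21 057 / 56 734 × 100 = 37.1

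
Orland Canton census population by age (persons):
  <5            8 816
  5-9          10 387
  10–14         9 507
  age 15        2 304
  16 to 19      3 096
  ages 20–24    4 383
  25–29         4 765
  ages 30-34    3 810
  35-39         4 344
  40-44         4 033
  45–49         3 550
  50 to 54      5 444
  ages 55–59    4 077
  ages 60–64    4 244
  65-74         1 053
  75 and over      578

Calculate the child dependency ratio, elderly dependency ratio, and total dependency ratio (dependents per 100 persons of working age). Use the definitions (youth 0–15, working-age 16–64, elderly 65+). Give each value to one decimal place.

0–15: 8 816 + 10 387 + 9 507 + 2 304 = 31 014
16–64: 3 096 + 4 383 + 4 765 + 3 810 + 4 344 + 4 033 + 3 550 + 5 444 + 4 077 + 4 244 = 41 746
65+: 1 053 + 578 = 1 631
Youth dependency ratio = 31 014 / 41 746 × 100 = 74.3
Old-age dependency ratio = 1 631 / 41 746 × 100 = 3.9
Total dependency ratio = (31 014 + 1 631) / 41 746 × 100 = 32 645 / 41 746 × 100 = 78.2

Youth dependency ratio: 74.3
Old-age dependency ratio: 3.9
Total dependency ratio: 78.2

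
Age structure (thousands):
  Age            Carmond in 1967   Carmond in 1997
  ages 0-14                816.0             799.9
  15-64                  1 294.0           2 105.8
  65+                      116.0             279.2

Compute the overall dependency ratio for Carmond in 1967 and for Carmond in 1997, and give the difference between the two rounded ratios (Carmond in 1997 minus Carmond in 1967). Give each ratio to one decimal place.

Carmond in 1967: (816.0 + 116.0) / 1 294.0 × 100 = 932.0 / 1 294.0 × 100 = 72.0
Carmond in 1997: (799.9 + 279.2) / 2 105.8 × 100 = 1 079.1 / 2 105.8 × 100 = 51.2

Carmond in 1967: 72.0
Carmond in 1997: 51.2
Difference: -20.8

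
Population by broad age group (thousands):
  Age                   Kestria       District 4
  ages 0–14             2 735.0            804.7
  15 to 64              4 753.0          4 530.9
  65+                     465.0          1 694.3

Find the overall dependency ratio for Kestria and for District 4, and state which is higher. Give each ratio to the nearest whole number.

Kestria: 67
District 4: 55
Higher: Kestria

Kestria: (2 735.0 + 465.0) / 4 753.0 × 100 = 3 200.0 / 4 753.0 × 100 = 67
District 4: (804.7 + 1 694.3) / 4 530.9 × 100 = 2 499.0 / 4 530.9 × 100 = 55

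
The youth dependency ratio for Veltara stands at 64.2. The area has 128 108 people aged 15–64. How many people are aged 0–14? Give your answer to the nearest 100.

Youth dependency ratio = youth / working-age × 100
64.2 = Y / 128 108 × 100
⇒ 82 200

Aged 0–14: 82 200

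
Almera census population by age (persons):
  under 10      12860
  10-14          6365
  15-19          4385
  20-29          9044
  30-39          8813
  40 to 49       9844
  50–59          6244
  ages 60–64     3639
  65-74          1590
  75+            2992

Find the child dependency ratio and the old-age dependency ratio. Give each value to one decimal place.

Youth dependency ratio: 45.8
Old-age dependency ratio: 10.9

0–14: 12860 + 6365 = 19225
15–64: 4385 + 9044 + 8813 + 9844 + 6244 + 3639 = 41969
65+: 1590 + 2992 = 4582
Youth dependency ratio = 19225 / 41969 × 100 = 45.8
Old-age dependency ratio = 4582 / 41969 × 100 = 10.9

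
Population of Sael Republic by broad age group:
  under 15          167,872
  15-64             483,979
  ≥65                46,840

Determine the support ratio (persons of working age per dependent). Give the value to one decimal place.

Support ratio = 483,979 / (167,872 + 46,840) = 483,979 / 214,712 = 2.3

Support ratio: 2.3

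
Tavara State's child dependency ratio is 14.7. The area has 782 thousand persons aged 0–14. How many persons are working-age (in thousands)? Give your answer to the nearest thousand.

Working-age: 5320

Youth dependency ratio = youth / working-age × 100
14.7 = 782 / W × 100
⇒ 5320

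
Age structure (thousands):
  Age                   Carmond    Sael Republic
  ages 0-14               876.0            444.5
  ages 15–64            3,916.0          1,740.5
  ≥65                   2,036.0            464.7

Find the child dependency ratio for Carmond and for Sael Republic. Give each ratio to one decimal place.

Carmond: 22.4
Sael Republic: 25.5

Carmond: 876.0 / 3,916.0 × 100 = 22.4
Sael Republic: 444.5 / 1,740.5 × 100 = 25.5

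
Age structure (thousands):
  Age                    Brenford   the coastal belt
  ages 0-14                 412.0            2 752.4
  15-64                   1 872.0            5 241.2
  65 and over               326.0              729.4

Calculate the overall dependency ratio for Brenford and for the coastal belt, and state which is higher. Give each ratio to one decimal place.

Brenford: 39.4
the coastal belt: 66.4
Higher: the coastal belt

Brenford: (412.0 + 326.0) / 1 872.0 × 100 = 738.0 / 1 872.0 × 100 = 39.4
the coastal belt: (2 752.4 + 729.4) / 5 241.2 × 100 = 3 481.8 / 5 241.2 × 100 = 66.4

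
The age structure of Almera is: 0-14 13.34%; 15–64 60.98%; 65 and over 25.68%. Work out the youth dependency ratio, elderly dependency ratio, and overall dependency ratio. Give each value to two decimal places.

Youth dependency ratio: 21.88
Old-age dependency ratio: 42.11
Total dependency ratio: 63.99

Youth dependency ratio = 13.34 / 60.98 × 100 = 21.88
Old-age dependency ratio = 25.68 / 60.98 × 100 = 42.11
Total dependency ratio = (13.34 + 25.68) / 60.98 × 100 = 39.02 / 60.98 × 100 = 63.99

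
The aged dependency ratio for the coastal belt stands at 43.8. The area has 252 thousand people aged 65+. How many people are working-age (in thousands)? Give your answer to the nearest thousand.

Old-age dependency ratio = elderly / working-age × 100
43.8 = 252 / W × 100
⇒ 575

Working-age: 575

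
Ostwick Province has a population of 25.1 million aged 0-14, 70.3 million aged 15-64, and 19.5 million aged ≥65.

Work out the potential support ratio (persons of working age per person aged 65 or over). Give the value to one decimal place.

Potential support ratio: 3.6

Potential support ratio = 70.3 / 19.5 = 3.6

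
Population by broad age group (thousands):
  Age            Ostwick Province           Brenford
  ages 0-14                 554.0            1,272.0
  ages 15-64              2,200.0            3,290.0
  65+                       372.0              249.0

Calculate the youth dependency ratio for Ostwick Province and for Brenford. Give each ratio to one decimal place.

Ostwick Province: 554.0 / 2,200.0 × 100 = 25.2
Brenford: 1,272.0 / 3,290.0 × 100 = 38.7

Ostwick Province: 25.2
Brenford: 38.7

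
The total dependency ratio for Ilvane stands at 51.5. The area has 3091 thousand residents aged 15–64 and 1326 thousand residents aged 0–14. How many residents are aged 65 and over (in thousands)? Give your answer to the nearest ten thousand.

Total dependency ratio = (youth + elderly) / working-age × 100
51.5 = (1326 + E) / 3091 × 100
⇒ 270

Aged 65 and over: 270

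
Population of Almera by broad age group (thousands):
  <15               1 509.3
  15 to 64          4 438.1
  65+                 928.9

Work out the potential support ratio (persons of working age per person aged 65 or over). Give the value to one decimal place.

Potential support ratio: 4.8

Potential support ratio = 4 438.1 / 928.9 = 4.8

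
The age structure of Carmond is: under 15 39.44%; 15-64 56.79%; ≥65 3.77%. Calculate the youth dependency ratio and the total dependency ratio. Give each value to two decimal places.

Youth dependency ratio: 69.45
Total dependency ratio: 76.09

Youth dependency ratio = 39.44 / 56.79 × 100 = 69.45
Total dependency ratio = (39.44 + 3.77) / 56.79 × 100 = 43.21 / 56.79 × 100 = 76.09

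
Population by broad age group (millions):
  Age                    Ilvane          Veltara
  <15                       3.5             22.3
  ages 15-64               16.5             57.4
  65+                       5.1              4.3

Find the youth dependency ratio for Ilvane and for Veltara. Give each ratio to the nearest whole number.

Ilvane: 21
Veltara: 39

Ilvane: 3.5 / 16.5 × 100 = 21
Veltara: 22.3 / 57.4 × 100 = 39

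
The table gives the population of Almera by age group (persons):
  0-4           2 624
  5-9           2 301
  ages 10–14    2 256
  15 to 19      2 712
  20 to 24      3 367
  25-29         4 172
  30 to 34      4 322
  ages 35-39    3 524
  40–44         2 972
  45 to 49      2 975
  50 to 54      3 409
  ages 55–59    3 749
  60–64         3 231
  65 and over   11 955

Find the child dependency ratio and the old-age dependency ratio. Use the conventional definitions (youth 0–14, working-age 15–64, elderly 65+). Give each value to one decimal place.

0–14: 2 624 + 2 301 + 2 256 = 7 181
15–64: 2 712 + 3 367 + 4 172 + 4 322 + 3 524 + 2 972 + 2 975 + 3 409 + 3 749 + 3 231 = 34 433
65+: 11 955
Youth dependency ratio = 7 181 / 34 433 × 100 = 20.9
Old-age dependency ratio = 11 955 / 34 433 × 100 = 34.7

Youth dependency ratio: 20.9
Old-age dependency ratio: 34.7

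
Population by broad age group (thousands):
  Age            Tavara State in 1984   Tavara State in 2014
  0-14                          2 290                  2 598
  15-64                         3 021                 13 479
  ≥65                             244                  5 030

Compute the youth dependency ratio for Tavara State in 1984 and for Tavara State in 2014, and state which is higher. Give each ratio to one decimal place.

Tavara State in 1984: 2 290 / 3 021 × 100 = 75.8
Tavara State in 2014: 2 598 / 13 479 × 100 = 19.3

Tavara State in 1984: 75.8
Tavara State in 2014: 19.3
Higher: Tavara State in 1984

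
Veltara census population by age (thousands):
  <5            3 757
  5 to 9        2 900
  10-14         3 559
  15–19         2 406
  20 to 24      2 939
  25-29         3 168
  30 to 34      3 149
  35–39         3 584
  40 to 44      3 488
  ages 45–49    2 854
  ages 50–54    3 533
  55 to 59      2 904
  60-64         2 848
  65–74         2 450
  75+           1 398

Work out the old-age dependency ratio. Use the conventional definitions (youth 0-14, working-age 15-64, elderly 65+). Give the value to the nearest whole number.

0–14: 3 757 + 2 900 + 3 559 = 10 216
15–64: 2 406 + 2 939 + 3 168 + 3 149 + 3 584 + 3 488 + 2 854 + 3 533 + 2 904 + 2 848 = 30 873
65+: 2 450 + 1 398 = 3 848
Old-age dependency ratio = 3 848 / 30 873 × 100 = 12

Old-age dependency ratio: 12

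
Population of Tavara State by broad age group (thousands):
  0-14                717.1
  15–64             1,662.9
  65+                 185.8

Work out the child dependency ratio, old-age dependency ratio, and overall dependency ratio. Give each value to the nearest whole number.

Youth dependency ratio = 717.1 / 1,662.9 × 100 = 43
Old-age dependency ratio = 185.8 / 1,662.9 × 100 = 11
Total dependency ratio = (717.1 + 185.8) / 1,662.9 × 100 = 902.9 / 1,662.9 × 100 = 54

Youth dependency ratio: 43
Old-age dependency ratio: 11
Total dependency ratio: 54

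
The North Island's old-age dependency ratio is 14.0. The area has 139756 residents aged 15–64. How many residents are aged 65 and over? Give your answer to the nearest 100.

Aged 65 and over: 19600

Old-age dependency ratio = elderly / working-age × 100
14.0 = E / 139756 × 100
⇒ 19600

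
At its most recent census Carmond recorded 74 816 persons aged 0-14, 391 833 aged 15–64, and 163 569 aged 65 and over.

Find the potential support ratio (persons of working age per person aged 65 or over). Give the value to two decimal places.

Potential support ratio: 2.40

Potential support ratio = 391 833 / 163 569 = 2.40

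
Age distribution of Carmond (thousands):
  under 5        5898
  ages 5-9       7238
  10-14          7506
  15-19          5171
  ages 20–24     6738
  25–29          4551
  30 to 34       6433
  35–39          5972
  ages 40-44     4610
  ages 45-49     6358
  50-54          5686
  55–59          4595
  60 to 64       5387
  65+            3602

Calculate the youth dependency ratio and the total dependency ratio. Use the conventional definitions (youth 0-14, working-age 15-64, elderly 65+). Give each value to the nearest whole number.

0–14: 5898 + 7238 + 7506 = 20642
15–64: 5171 + 6738 + 4551 + 6433 + 5972 + 4610 + 6358 + 5686 + 4595 + 5387 = 55501
65+: 3602
Youth dependency ratio = 20642 / 55501 × 100 = 37
Total dependency ratio = (20642 + 3602) / 55501 × 100 = 24244 / 55501 × 100 = 44

Youth dependency ratio: 37
Total dependency ratio: 44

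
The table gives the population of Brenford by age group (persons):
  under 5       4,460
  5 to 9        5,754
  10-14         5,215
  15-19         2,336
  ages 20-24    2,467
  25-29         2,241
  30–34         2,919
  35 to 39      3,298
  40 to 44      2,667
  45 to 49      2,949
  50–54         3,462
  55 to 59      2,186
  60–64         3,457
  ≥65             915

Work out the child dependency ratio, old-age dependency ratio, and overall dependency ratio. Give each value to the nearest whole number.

Youth dependency ratio: 55
Old-age dependency ratio: 3
Total dependency ratio: 58

0–14: 4,460 + 5,754 + 5,215 = 15,429
15–64: 2,336 + 2,467 + 2,241 + 2,919 + 3,298 + 2,667 + 2,949 + 3,462 + 2,186 + 3,457 = 27,982
65+: 915
Youth dependency ratio = 15,429 / 27,982 × 100 = 55
Old-age dependency ratio = 915 / 27,982 × 100 = 3
Total dependency ratio = (15,429 + 915) / 27,982 × 100 = 16,344 / 27,982 × 100 = 58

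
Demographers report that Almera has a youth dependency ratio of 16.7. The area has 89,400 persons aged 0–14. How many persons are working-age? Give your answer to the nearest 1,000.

Working-age: 535,000

Youth dependency ratio = youth / working-age × 100
16.7 = 89,400 / W × 100
⇒ 535,000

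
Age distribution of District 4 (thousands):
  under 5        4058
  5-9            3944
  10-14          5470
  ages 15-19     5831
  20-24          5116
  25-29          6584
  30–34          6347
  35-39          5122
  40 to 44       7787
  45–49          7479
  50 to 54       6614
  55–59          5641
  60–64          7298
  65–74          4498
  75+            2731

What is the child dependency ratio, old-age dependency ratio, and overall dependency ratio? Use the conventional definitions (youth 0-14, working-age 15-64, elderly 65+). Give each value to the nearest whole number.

Youth dependency ratio: 21
Old-age dependency ratio: 11
Total dependency ratio: 32

0–14: 4058 + 3944 + 5470 = 13472
15–64: 5831 + 5116 + 6584 + 6347 + 5122 + 7787 + 7479 + 6614 + 5641 + 7298 = 63819
65+: 4498 + 2731 = 7229
Youth dependency ratio = 13472 / 63819 × 100 = 21
Old-age dependency ratio = 7229 / 63819 × 100 = 11
Total dependency ratio = (13472 + 7229) / 63819 × 100 = 20701 / 63819 × 100 = 32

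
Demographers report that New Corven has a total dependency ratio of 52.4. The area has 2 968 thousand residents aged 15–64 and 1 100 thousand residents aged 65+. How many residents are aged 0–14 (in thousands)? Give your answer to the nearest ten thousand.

Aged 0–14: 460

Total dependency ratio = (youth + elderly) / working-age × 100
52.4 = (Y + 1 100) / 2 968 × 100
⇒ 460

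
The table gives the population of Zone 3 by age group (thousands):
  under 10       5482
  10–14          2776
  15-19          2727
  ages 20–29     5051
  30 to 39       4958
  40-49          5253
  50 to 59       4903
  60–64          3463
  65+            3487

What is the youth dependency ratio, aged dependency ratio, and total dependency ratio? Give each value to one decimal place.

Youth dependency ratio: 31.3
Old-age dependency ratio: 13.2
Total dependency ratio: 44.6

0–14: 5482 + 2776 = 8258
15–64: 2727 + 5051 + 4958 + 5253 + 4903 + 3463 = 26355
65+: 3487
Youth dependency ratio = 8258 / 26355 × 100 = 31.3
Old-age dependency ratio = 3487 / 26355 × 100 = 13.2
Total dependency ratio = (8258 + 3487) / 26355 × 100 = 11745 / 26355 × 100 = 44.6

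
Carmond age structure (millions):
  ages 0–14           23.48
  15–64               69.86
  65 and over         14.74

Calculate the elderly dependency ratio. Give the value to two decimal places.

Old-age dependency ratio: 21.10

Old-age dependency ratio = 14.74 / 69.86 × 100 = 21.10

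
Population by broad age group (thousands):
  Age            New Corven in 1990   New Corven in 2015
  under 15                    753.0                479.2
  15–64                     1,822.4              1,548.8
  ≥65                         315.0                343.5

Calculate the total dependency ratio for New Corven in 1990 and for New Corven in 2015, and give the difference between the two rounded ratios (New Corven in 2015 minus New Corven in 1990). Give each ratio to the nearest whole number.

New Corven in 1990: (753.0 + 315.0) / 1,822.4 × 100 = 1,068.0 / 1,822.4 × 100 = 59
New Corven in 2015: (479.2 + 343.5) / 1,548.8 × 100 = 822.7 / 1,548.8 × 100 = 53

New Corven in 1990: 59
New Corven in 2015: 53
Difference: -6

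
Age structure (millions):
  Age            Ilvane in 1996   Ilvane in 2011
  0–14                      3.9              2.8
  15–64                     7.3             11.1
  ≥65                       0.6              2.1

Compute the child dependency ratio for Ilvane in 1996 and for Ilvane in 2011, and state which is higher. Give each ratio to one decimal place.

Ilvane in 1996: 53.4
Ilvane in 2011: 25.2
Higher: Ilvane in 1996

Ilvane in 1996: 3.9 / 7.3 × 100 = 53.4
Ilvane in 2011: 2.8 / 11.1 × 100 = 25.2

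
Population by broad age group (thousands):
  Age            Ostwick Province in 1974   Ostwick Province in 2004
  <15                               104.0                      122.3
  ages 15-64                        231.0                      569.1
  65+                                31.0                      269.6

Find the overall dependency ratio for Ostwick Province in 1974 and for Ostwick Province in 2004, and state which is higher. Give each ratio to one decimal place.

Ostwick Province in 1974: (104.0 + 31.0) / 231.0 × 100 = 135.0 / 231.0 × 100 = 58.4
Ostwick Province in 2004: (122.3 + 269.6) / 569.1 × 100 = 391.9 / 569.1 × 100 = 68.9

Ostwick Province in 1974: 58.4
Ostwick Province in 2004: 68.9
Higher: Ostwick Province in 2004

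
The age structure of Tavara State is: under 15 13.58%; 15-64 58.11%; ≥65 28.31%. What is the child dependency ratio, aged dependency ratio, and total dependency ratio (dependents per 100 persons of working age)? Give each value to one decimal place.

Youth dependency ratio = 13.58 / 58.11 × 100 = 23.4
Old-age dependency ratio = 28.31 / 58.11 × 100 = 48.7
Total dependency ratio = (13.58 + 28.31) / 58.11 × 100 = 41.89 / 58.11 × 100 = 72.1

Youth dependency ratio: 23.4
Old-age dependency ratio: 48.7
Total dependency ratio: 72.1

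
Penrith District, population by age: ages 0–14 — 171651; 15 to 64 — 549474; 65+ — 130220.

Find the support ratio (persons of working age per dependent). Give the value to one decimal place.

Support ratio = 549474 / (171651 + 130220) = 549474 / 301871 = 1.8

Support ratio: 1.8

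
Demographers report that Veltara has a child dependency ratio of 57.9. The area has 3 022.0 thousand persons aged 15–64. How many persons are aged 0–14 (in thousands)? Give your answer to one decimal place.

Aged 0–14: 1 749.7

Youth dependency ratio = youth / working-age × 100
57.9 = Y / 3 022.0 × 100
⇒ 1 749.7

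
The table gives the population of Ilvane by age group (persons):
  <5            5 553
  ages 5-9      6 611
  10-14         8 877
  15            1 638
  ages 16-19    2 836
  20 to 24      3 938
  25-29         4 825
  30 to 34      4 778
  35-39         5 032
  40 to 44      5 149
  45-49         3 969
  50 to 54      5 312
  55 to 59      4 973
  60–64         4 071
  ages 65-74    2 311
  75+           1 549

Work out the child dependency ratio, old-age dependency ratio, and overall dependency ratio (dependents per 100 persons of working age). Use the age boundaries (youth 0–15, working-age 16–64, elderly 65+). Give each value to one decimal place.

Youth dependency ratio: 50.5
Old-age dependency ratio: 8.6
Total dependency ratio: 59.1

0–15: 5 553 + 6 611 + 8 877 + 1 638 = 22 679
16–64: 2 836 + 3 938 + 4 825 + 4 778 + 5 032 + 5 149 + 3 969 + 5 312 + 4 973 + 4 071 = 44 883
65+: 2 311 + 1 549 = 3 860
Youth dependency ratio = 22 679 / 44 883 × 100 = 50.5
Old-age dependency ratio = 3 860 / 44 883 × 100 = 8.6
Total dependency ratio = (22 679 + 3 860) / 44 883 × 100 = 26 539 / 44 883 × 100 = 59.1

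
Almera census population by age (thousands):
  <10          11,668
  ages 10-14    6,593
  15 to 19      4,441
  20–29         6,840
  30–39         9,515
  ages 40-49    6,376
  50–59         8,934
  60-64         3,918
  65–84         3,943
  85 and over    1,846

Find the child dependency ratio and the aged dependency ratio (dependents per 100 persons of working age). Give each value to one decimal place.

0–14: 11,668 + 6,593 = 18,261
15–64: 4,441 + 6,840 + 9,515 + 6,376 + 8,934 + 3,918 = 40,024
65+: 3,943 + 1,846 = 5,789
Youth dependency ratio = 18,261 / 40,024 × 100 = 45.6
Old-age dependency ratio = 5,789 / 40,024 × 100 = 14.5

Youth dependency ratio: 45.6
Old-age dependency ratio: 14.5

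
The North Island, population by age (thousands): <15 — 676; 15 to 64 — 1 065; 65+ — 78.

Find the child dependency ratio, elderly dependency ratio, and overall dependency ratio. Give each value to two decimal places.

Youth dependency ratio: 63.47
Old-age dependency ratio: 7.32
Total dependency ratio: 70.80

Youth dependency ratio = 676 / 1 065 × 100 = 63.47
Old-age dependency ratio = 78 / 1 065 × 100 = 7.32
Total dependency ratio = (676 + 78) / 1 065 × 100 = 754 / 1 065 × 100 = 70.80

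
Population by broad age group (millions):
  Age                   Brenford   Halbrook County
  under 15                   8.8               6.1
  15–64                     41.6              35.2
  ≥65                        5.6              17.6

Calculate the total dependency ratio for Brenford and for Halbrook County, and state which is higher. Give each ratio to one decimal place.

Brenford: (8.8 + 5.6) / 41.6 × 100 = 14.4 / 41.6 × 100 = 34.6
Halbrook County: (6.1 + 17.6) / 35.2 × 100 = 23.7 / 35.2 × 100 = 67.3

Brenford: 34.6
Halbrook County: 67.3
Higher: Halbrook County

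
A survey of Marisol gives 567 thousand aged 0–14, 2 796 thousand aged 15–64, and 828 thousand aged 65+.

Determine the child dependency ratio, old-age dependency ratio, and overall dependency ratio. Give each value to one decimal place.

Youth dependency ratio = 567 / 2 796 × 100 = 20.3
Old-age dependency ratio = 828 / 2 796 × 100 = 29.6
Total dependency ratio = (567 + 828) / 2 796 × 100 = 1 395 / 2 796 × 100 = 49.9

Youth dependency ratio: 20.3
Old-age dependency ratio: 29.6
Total dependency ratio: 49.9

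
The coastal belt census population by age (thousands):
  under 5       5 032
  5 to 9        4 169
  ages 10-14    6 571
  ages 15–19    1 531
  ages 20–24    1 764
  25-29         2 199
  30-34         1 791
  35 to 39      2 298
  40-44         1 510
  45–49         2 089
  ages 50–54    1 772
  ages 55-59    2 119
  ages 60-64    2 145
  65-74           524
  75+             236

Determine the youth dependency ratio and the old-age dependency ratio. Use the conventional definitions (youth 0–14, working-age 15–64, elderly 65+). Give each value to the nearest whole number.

0–14: 5 032 + 4 169 + 6 571 = 15 772
15–64: 1 531 + 1 764 + 2 199 + 1 791 + 2 298 + 1 510 + 2 089 + 1 772 + 2 119 + 2 145 = 19 218
65+: 524 + 236 = 760
Youth dependency ratio = 15 772 / 19 218 × 100 = 82
Old-age dependency ratio = 760 / 19 218 × 100 = 4

Youth dependency ratio: 82
Old-age dependency ratio: 4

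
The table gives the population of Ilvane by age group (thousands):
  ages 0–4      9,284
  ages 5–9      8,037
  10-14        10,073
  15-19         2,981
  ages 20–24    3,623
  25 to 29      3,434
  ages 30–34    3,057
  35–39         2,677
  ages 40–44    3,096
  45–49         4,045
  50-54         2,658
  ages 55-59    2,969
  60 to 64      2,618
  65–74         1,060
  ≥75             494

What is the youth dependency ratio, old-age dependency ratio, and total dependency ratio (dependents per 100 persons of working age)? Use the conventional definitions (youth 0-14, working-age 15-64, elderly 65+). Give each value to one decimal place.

0–14: 9,284 + 8,037 + 10,073 = 27,394
15–64: 2,981 + 3,623 + 3,434 + 3,057 + 2,677 + 3,096 + 4,045 + 2,658 + 2,969 + 2,618 = 31,158
65+: 1,060 + 494 = 1,554
Youth dependency ratio = 27,394 / 31,158 × 100 = 87.9
Old-age dependency ratio = 1,554 / 31,158 × 100 = 5.0
Total dependency ratio = (27,394 + 1,554) / 31,158 × 100 = 28,948 / 31,158 × 100 = 92.9

Youth dependency ratio: 87.9
Old-age dependency ratio: 5.0
Total dependency ratio: 92.9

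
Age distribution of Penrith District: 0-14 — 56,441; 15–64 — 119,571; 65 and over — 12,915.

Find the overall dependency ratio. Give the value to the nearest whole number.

Total dependency ratio = (56,441 + 12,915) / 119,571 × 100 = 69,356 / 119,571 × 100 = 58

Total dependency ratio: 58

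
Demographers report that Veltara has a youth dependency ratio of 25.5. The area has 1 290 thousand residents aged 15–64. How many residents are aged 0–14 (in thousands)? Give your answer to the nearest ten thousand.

Youth dependency ratio = youth / working-age × 100
25.5 = Y / 1 290 × 100
⇒ 330

Aged 0–14: 330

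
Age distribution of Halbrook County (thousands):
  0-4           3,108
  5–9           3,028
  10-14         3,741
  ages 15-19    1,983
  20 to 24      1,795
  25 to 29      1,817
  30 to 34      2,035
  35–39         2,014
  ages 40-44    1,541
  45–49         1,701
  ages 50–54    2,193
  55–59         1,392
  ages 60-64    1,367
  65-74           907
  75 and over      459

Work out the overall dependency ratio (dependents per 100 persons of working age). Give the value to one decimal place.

Total dependency ratio: 63.0

0–14: 3,108 + 3,028 + 3,741 = 9,877
15–64: 1,983 + 1,795 + 1,817 + 2,035 + 2,014 + 1,541 + 1,701 + 2,193 + 1,392 + 1,367 = 17,838
65+: 907 + 459 = 1,366
Total dependency ratio = (9,877 + 1,366) / 17,838 × 100 = 11,243 / 17,838 × 100 = 63.0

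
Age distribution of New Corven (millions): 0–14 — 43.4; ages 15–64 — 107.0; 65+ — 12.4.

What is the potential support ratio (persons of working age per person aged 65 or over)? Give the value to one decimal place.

Potential support ratio: 8.6

Potential support ratio = 107.0 / 12.4 = 8.6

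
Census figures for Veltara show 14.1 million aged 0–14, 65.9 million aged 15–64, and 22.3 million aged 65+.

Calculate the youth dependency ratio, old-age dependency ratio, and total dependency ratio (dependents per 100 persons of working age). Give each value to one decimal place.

Youth dependency ratio = 14.1 / 65.9 × 100 = 21.4
Old-age dependency ratio = 22.3 / 65.9 × 100 = 33.8
Total dependency ratio = (14.1 + 22.3) / 65.9 × 100 = 36.4 / 65.9 × 100 = 55.2

Youth dependency ratio: 21.4
Old-age dependency ratio: 33.8
Total dependency ratio: 55.2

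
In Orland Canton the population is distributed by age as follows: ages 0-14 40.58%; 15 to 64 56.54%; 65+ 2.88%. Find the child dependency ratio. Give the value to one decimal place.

Youth dependency ratio = 40.58 / 56.54 × 100 = 71.8

Youth dependency ratio: 71.8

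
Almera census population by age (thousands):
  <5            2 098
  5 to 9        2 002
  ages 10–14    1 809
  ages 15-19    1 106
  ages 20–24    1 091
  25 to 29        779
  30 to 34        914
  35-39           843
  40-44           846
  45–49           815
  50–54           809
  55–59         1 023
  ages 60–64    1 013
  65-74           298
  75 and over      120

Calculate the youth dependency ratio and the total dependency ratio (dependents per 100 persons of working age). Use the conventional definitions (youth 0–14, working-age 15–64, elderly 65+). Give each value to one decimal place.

0–14: 2 098 + 2 002 + 1 809 = 5 909
15–64: 1 106 + 1 091 + 779 + 914 + 843 + 846 + 815 + 809 + 1 023 + 1 013 = 9 239
65+: 298 + 120 = 418
Youth dependency ratio = 5 909 / 9 239 × 100 = 64.0
Total dependency ratio = (5 909 + 418) / 9 239 × 100 = 6 327 / 9 239 × 100 = 68.5

Youth dependency ratio: 64.0
Total dependency ratio: 68.5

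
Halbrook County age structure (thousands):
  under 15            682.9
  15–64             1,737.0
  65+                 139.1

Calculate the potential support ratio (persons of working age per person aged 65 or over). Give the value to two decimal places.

Potential support ratio = 1,737.0 / 139.1 = 12.49

Potential support ratio: 12.49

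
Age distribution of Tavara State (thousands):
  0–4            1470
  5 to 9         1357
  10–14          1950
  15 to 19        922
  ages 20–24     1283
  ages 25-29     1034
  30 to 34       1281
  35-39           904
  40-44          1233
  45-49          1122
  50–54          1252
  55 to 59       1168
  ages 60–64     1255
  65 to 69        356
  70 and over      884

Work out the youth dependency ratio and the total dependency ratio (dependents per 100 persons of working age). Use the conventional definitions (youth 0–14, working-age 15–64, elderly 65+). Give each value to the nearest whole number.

0–14: 1470 + 1357 + 1950 = 4777
15–64: 922 + 1283 + 1034 + 1281 + 904 + 1233 + 1122 + 1252 + 1168 + 1255 = 11454
65+: 356 + 884 = 1240
Youth dependency ratio = 4777 / 11454 × 100 = 42
Total dependency ratio = (4777 + 1240) / 11454 × 100 = 6017 / 11454 × 100 = 53

Youth dependency ratio: 42
Total dependency ratio: 53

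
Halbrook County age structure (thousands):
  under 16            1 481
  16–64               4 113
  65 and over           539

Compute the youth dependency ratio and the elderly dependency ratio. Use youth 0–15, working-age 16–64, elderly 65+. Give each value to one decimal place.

Youth dependency ratio: 36.0
Old-age dependency ratio: 13.1

Youth dependency ratio = 1 481 / 4 113 × 100 = 36.0
Old-age dependency ratio = 539 / 4 113 × 100 = 13.1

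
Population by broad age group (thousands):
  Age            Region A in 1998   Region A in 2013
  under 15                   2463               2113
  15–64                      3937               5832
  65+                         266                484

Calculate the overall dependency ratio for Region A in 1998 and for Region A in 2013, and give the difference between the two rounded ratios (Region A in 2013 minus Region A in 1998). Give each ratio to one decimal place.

Region A in 1998: (2463 + 266) / 3937 × 100 = 2729 / 3937 × 100 = 69.3
Region A in 2013: (2113 + 484) / 5832 × 100 = 2597 / 5832 × 100 = 44.5

Region A in 1998: 69.3
Region A in 2013: 44.5
Difference: -24.8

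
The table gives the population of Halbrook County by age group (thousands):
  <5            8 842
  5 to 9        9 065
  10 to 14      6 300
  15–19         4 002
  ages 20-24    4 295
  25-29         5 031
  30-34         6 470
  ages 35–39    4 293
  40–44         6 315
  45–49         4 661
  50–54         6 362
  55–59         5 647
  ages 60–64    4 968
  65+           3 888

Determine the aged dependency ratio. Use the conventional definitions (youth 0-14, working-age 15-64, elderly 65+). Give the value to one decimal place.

0–14: 8 842 + 9 065 + 6 300 = 24 207
15–64: 4 002 + 4 295 + 5 031 + 6 470 + 4 293 + 6 315 + 4 661 + 6 362 + 5 647 + 4 968 = 52 044
65+: 3 888
Old-age dependency ratio = 3 888 / 52 044 × 100 = 7.5

Old-age dependency ratio: 7.5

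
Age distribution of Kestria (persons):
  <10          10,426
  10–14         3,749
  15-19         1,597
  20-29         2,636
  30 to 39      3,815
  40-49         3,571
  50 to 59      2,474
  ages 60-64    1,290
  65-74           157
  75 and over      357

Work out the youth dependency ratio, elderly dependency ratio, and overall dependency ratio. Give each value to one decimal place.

0–14: 10,426 + 3,749 = 14,175
15–64: 1,597 + 2,636 + 3,815 + 3,571 + 2,474 + 1,290 = 15,383
65+: 157 + 357 = 514
Youth dependency ratio = 14,175 / 15,383 × 100 = 92.1
Old-age dependency ratio = 514 / 15,383 × 100 = 3.3
Total dependency ratio = (14,175 + 514) / 15,383 × 100 = 14,689 / 15,383 × 100 = 95.5

Youth dependency ratio: 92.1
Old-age dependency ratio: 3.3
Total dependency ratio: 95.5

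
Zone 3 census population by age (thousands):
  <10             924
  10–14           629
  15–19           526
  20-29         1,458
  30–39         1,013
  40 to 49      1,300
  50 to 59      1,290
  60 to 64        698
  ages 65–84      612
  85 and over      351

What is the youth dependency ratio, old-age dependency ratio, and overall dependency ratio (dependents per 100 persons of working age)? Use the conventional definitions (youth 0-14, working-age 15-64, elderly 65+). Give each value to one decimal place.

Youth dependency ratio: 24.7
Old-age dependency ratio: 15.3
Total dependency ratio: 40.0

0–14: 924 + 629 = 1,553
15–64: 526 + 1,458 + 1,013 + 1,300 + 1,290 + 698 = 6,285
65+: 612 + 351 = 963
Youth dependency ratio = 1,553 / 6,285 × 100 = 24.7
Old-age dependency ratio = 963 / 6,285 × 100 = 15.3
Total dependency ratio = (1,553 + 963) / 6,285 × 100 = 2,516 / 6,285 × 100 = 40.0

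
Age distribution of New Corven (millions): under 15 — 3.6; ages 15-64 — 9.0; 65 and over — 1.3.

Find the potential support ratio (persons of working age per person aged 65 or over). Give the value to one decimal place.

Potential support ratio = 9.0 / 1.3 = 6.9

Potential support ratio: 6.9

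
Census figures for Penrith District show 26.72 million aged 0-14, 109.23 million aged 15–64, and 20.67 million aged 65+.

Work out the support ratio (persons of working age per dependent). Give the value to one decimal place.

Support ratio = 109.23 / (26.72 + 20.67) = 109.23 / 47.39 = 2.3

Support ratio: 2.3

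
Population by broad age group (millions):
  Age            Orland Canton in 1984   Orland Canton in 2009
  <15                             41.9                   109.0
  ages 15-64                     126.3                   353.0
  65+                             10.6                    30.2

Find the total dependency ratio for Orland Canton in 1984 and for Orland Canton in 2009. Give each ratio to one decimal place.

Orland Canton in 1984: 41.6
Orland Canton in 2009: 39.4

Orland Canton in 1984: (41.9 + 10.6) / 126.3 × 100 = 52.5 / 126.3 × 100 = 41.6
Orland Canton in 2009: (109.0 + 30.2) / 353.0 × 100 = 139.2 / 353.0 × 100 = 39.4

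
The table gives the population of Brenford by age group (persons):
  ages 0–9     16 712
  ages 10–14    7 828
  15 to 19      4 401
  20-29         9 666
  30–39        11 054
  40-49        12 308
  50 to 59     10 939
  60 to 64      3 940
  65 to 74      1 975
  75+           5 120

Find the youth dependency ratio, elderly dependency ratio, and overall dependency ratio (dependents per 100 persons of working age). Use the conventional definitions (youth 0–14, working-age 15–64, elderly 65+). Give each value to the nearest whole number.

Youth dependency ratio: 47
Old-age dependency ratio: 14
Total dependency ratio: 60

0–14: 16 712 + 7 828 = 24 540
15–64: 4 401 + 9 666 + 11 054 + 12 308 + 10 939 + 3 940 = 52 308
65+: 1 975 + 5 120 = 7 095
Youth dependency ratio = 24 540 / 52 308 × 100 = 47
Old-age dependency ratio = 7 095 / 52 308 × 100 = 14
Total dependency ratio = (24 540 + 7 095) / 52 308 × 100 = 31 635 / 52 308 × 100 = 60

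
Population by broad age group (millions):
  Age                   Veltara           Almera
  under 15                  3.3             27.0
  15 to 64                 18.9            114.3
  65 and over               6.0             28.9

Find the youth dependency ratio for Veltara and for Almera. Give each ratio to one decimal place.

Veltara: 17.5
Almera: 23.6

Veltara: 3.3 / 18.9 × 100 = 17.5
Almera: 27.0 / 114.3 × 100 = 23.6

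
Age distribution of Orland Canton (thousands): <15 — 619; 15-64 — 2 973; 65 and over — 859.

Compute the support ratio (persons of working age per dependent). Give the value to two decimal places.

Support ratio = 2 973 / (619 + 859) = 2 973 / 1 478 = 2.01

Support ratio: 2.01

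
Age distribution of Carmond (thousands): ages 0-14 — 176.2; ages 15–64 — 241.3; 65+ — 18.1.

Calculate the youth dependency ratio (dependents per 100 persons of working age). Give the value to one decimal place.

Youth dependency ratio: 73.0

Youth dependency ratio = 176.2 / 241.3 × 100 = 73.0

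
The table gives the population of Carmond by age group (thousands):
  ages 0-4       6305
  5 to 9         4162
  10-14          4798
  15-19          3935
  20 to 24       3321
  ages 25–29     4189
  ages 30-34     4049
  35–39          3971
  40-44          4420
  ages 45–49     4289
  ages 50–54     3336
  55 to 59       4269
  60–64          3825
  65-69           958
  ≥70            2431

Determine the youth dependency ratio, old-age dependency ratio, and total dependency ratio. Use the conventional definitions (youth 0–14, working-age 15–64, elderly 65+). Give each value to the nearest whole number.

0–14: 6305 + 4162 + 4798 = 15265
15–64: 3935 + 3321 + 4189 + 4049 + 3971 + 4420 + 4289 + 3336 + 4269 + 3825 = 39604
65+: 958 + 2431 = 3389
Youth dependency ratio = 15265 / 39604 × 100 = 39
Old-age dependency ratio = 3389 / 39604 × 100 = 9
Total dependency ratio = (15265 + 3389) / 39604 × 100 = 18654 / 39604 × 100 = 47

Youth dependency ratio: 39
Old-age dependency ratio: 9
Total dependency ratio: 47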